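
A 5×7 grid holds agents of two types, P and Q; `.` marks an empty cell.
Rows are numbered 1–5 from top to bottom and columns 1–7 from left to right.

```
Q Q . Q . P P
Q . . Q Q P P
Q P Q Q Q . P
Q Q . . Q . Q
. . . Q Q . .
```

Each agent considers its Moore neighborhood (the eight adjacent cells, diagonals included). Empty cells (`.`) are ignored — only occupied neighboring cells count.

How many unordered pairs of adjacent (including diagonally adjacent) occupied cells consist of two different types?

9

Scan each occupied cell's neighbors to the right and below (and the two forward diagonals) so each pair is counted once.
From row 1: 1 unlike of 11 pairs (running 1/11).
From row 2: 3 unlike of 13 pairs (running 4/24).
From row 3: 5 unlike of 12 pairs (running 9/36).
From row 4: 0 unlike of 3 pairs (running 9/39).
From row 5: 0 unlike of 1 pairs (running 9/40).
Total adjacent occupied pairs: 40; unlike-type pairs: 9.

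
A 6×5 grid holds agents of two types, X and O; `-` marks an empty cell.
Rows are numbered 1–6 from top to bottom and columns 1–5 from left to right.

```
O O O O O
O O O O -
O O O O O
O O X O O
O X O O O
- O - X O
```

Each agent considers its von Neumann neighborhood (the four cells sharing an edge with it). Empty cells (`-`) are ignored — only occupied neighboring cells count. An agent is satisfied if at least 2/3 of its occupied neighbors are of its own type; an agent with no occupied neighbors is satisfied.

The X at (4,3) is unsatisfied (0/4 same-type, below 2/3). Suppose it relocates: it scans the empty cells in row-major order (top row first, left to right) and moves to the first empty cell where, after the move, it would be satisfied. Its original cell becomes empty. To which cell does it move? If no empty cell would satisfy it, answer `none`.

Vacating (4,3). Empty cells in order:
  (2,5): 0/3 same-type → still unsatisfied.
  (6,1): 0/2 same-type → still unsatisfied.
  (6,3): 1/3 same-type → still unsatisfied.

none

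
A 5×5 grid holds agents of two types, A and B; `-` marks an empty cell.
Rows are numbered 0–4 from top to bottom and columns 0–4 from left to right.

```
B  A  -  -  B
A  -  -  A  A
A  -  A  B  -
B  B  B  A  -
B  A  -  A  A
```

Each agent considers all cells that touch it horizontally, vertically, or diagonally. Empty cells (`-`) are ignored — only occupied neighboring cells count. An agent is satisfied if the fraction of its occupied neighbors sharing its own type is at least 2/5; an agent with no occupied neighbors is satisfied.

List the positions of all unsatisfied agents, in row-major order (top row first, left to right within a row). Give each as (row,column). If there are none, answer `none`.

(0,0), (0,4), (1,4), (2,0), (2,3), (3,2), (4,1)

Row 0: (0,0)B 0/2 not · (0,1)A 1/2 satisfied · (0,4)B 0/2 not
Row 1: (1,0)A 2/3 satisfied · (1,3)A 2/4 satisfied · (1,4)A 1/3 not
Row 2: (2,0)A 1/3 not · (2,2)A 2/5 satisfied · (2,3)B 1/5 not
Row 3: (3,0)B 2/4 satisfied · (3,1)B 3/6 satisfied · (3,2)B 2/6 not · (3,3)A 3/5 satisfied
Row 4: (4,0)B 2/3 satisfied · (4,1)A 0/4 not · (4,3)A 2/3 satisfied · (4,4)A 2/2 satisfied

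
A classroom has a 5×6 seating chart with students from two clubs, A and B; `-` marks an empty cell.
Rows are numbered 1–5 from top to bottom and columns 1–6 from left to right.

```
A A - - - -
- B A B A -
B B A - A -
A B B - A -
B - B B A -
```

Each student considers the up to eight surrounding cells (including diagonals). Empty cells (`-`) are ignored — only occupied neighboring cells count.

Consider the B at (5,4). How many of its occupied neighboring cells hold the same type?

2

Occupied neighbors of (5,4): (4,3)=B, (4,5)=A, (5,3)=B, (5,5)=A.
Same type (B): 2 of 4.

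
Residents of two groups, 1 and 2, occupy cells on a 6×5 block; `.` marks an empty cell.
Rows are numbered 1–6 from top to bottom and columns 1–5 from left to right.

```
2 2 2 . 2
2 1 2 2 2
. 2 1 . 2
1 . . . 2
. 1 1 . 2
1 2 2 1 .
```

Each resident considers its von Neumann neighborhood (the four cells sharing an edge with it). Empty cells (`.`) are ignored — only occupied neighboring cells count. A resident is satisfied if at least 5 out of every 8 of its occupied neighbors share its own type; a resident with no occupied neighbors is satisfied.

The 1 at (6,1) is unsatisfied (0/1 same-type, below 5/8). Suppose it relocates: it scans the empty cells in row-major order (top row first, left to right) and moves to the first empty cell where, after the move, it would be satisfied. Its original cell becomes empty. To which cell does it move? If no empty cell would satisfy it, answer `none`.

Vacating (6,1). Empty cells in order:
  (1,4): 0/3 same-type → still unsatisfied.
  (3,1): 1/3 same-type → still unsatisfied.
  (3,4): 1/3 same-type → still unsatisfied.
  (4,2): 2/3 same-type → satisfied — stop here.

(4,2)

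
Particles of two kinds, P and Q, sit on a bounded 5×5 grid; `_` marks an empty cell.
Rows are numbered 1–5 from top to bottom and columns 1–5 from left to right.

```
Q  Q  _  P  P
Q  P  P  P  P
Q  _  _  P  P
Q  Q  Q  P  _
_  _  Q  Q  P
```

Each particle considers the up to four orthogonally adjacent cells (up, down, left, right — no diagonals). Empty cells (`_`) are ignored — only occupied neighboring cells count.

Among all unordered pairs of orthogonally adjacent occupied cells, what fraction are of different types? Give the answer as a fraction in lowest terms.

5/23

Scan each occupied cell's neighbors to the right and below so each pair is counted once.
Row 1: Q(1,1)–Q(1,2)= Q(1,1)–Q(2,1)= Q(1,2)–P(2,2)≠ P(1,4)–P(1,5)= P(1,4)–P(2,4)= P(1,5)–P(2,5)=  → 1/6 unlike.
Row 2: Q(2,1)–P(2,2)≠ Q(2,1)–Q(3,1)= P(2,2)–P(2,3)= P(2,3)–P(2,4)= P(2,4)–P(2,5)= P(2,4)–P(3,4)= P(2,5)–P(3,5)=  → 1/7 unlike.
Row 3: Q(3,1)–Q(4,1)= P(3,4)–P(3,5)= P(3,4)–P(4,4)=  → 0/3 unlike.
Row 4: Q(4,1)–Q(4,2)= Q(4,2)–Q(4,3)= Q(4,3)–P(4,4)≠ Q(4,3)–Q(5,3)= P(4,4)–Q(5,4)≠  → 2/5 unlike.
Row 5: Q(5,3)–Q(5,4)= Q(5,4)–P(5,5)≠  → 1/2 unlike.
Total adjacent occupied pairs: 23; unlike-type pairs: 5.
5/23 is already in lowest terms.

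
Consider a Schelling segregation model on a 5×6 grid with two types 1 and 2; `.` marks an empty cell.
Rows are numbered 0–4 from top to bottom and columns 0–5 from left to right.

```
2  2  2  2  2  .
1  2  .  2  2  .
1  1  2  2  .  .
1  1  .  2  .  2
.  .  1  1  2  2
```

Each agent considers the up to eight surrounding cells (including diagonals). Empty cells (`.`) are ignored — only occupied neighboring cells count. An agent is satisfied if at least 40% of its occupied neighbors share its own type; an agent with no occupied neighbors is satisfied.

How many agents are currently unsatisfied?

1

Row 0: (0,0)2 2/3 satisfied · (0,1)2 3/4 satisfied · (0,2)2 4/4 satisfied · (0,3)2 4/4 satisfied · (0,4)2 3/3 satisfied
Row 1: (1,0)1 2/5 satisfied · (1,1)2 4/7 satisfied · (1,3)2 6/6 satisfied · (1,4)2 4/4 satisfied
Row 2: (2,0)1 4/5 satisfied · (2,1)1 4/6 satisfied · (2,2)2 4/6 satisfied · (2,3)2 4/4 satisfied
Row 3: (3,0)1 3/3 satisfied · (3,1)1 4/5 satisfied · (3,3)2 3/5 satisfied · (3,5)2 2/2 satisfied
Row 4: (4,2)1 2/3 satisfied · (4,3)1 1/3 not · (4,4)2 3/4 satisfied · (4,5)2 2/2 satisfied
Unsatisfied: (4,3) — 1 in total.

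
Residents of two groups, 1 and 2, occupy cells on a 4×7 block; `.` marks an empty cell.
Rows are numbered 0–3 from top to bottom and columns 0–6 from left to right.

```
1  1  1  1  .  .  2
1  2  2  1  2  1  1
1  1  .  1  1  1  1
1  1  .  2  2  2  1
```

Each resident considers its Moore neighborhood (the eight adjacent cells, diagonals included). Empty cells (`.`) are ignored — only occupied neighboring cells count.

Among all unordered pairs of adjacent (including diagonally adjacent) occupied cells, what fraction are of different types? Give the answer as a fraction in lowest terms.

29/60

Scan each occupied cell's neighbors to the right and below (and the two forward diagonals) so each pair is counted once.
From row 0: 9 unlike of 16 pairs (running 9/16).
From row 1: 11 unlike of 22 pairs (running 20/38).
From row 2: 8 unlike of 18 pairs (running 28/56).
From row 3: 1 unlike of 4 pairs (running 29/60).
Total adjacent occupied pairs: 60; unlike-type pairs: 29.
29/60 is already in lowest terms.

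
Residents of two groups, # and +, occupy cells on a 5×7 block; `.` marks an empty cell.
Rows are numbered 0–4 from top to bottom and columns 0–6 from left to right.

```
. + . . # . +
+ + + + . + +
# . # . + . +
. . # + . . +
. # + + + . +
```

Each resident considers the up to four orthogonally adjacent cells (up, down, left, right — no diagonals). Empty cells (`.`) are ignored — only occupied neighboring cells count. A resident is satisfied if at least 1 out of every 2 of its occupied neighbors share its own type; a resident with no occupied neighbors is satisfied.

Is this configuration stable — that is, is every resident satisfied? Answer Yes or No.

No

(0,1)+ 1/1 ✓
(0,4)# 0/0 ✓
(0,6)+ 1/1 ✓
(1,0)+ 1/2 ✓
(1,1)+ 3/3 ✓
(1,2)+ 2/3 ✓
(1,3)+ 1/1 ✓
(1,5)+ 1/1 ✓
(1,6)+ 3/3 ✓
(2,0)# 0/1 ✗
(2,2)# 1/2 ✓
(2,4)+ 0/0 ✓
(2,6)+ 2/2 ✓
(3,2)# 1/3 ✗
(3,3)+ 1/2 ✓
(3,6)+ 2/2 ✓
(4,1)# 0/1 ✗
(4,2)+ 1/3 ✗
(4,3)+ 3/3 ✓
(4,4)+ 1/1 ✓
(4,6)+ 1/1 ✓
For instance (2,0) has only 0/1 same-type neighbors, below 1/2.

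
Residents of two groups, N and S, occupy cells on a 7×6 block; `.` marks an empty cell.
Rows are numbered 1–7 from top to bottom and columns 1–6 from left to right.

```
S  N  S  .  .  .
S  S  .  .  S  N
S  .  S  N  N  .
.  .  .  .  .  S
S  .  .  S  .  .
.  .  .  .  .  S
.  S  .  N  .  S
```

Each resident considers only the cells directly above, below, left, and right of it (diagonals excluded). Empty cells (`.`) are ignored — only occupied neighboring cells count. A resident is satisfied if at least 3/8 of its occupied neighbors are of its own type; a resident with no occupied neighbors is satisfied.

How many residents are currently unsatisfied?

5

(1,1)S 1/2 ok
(1,2)N 0/3 unhappy
(1,3)S 0/1 unhappy
(2,1)S 3/3 ok
(2,2)S 1/2 ok
(2,5)S 0/2 unhappy
(2,6)N 0/1 unhappy
(3,1)S 1/1 ok
(3,3)S 0/1 unhappy
(3,4)N 1/2 ok
(3,5)N 1/2 ok
(4,6)S 0/0 ok
(5,1)S 0/0 ok
(5,4)S 0/0 ok
(6,6)S 1/1 ok
(7,2)S 0/0 ok
(7,4)N 0/0 ok
(7,6)S 1/1 ok
Unsatisfied: (1,2), (1,3), (2,5), (2,6), (3,3) — 5 in total.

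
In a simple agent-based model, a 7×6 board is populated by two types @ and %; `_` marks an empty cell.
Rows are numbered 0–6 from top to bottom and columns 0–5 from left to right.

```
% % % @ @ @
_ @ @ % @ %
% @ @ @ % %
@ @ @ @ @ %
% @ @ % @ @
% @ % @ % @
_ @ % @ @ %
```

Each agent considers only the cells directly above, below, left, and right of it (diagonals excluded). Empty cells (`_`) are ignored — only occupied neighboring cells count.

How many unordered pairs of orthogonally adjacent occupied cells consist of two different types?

34

Scan each occupied cell's neighbors to the right and below so each pair is counted once.
Row 0: %(0,0)–%(0,1)= %(0,1)–%(0,2)= %(0,1)–@(1,1)≠ %(0,2)–@(0,3)≠ %(0,2)–@(1,2)≠ @(0,3)–@(0,4)= @(0,3)–%(1,3)≠ @(0,4)–@(0,5)= @(0,4)–@(1,4)= @(0,5)–%(1,5)≠  → 5/10 unlike.
Row 1: @(1,1)–@(1,2)= @(1,1)–@(2,1)= @(1,2)–%(1,3)≠ @(1,2)–@(2,2)= %(1,3)–@(1,4)≠ %(1,3)–@(2,3)≠ @(1,4)–%(1,5)≠ @(1,4)–%(2,4)≠ %(1,5)–%(2,5)=  → 5/9 unlike.
Row 2: %(2,0)–@(2,1)≠ %(2,0)–@(3,0)≠ @(2,1)–@(2,2)= @(2,1)–@(3,1)= @(2,2)–@(2,3)= @(2,2)–@(3,2)= @(2,3)–%(2,4)≠ @(2,3)–@(3,3)= %(2,4)–%(2,5)= %(2,4)–@(3,4)≠ %(2,5)–%(3,5)=  → 4/11 unlike.
Row 3: @(3,0)–@(3,1)= @(3,0)–%(4,0)≠ @(3,1)–@(3,2)= @(3,1)–@(4,1)= @(3,2)–@(3,3)= @(3,2)–@(4,2)= @(3,3)–@(3,4)= @(3,3)–%(4,3)≠ @(3,4)–%(3,5)≠ @(3,4)–@(4,4)= %(3,5)–@(4,5)≠  → 4/11 unlike.
Row 4: %(4,0)–@(4,1)≠ %(4,0)–%(5,0)= @(4,1)–@(4,2)= @(4,1)–@(5,1)= @(4,2)–%(4,3)≠ @(4,2)–%(5,2)≠ %(4,3)–@(4,4)≠ %(4,3)–@(5,3)≠ @(4,4)–@(4,5)= @(4,4)–%(5,4)≠ @(4,5)–@(5,5)=  → 6/11 unlike.
Row 5: %(5,0)–@(5,1)≠ @(5,1)–%(5,2)≠ @(5,1)–@(6,1)= %(5,2)–@(5,3)≠ %(5,2)–%(6,2)= @(5,3)–%(5,4)≠ @(5,3)–@(6,3)= %(5,4)–@(5,5)≠ %(5,4)–@(6,4)≠ @(5,5)–%(6,5)≠  → 7/10 unlike.
Row 6: @(6,1)–%(6,2)≠ %(6,2)–@(6,3)≠ @(6,3)–@(6,4)= @(6,4)–%(6,5)≠  → 3/4 unlike.
Total adjacent occupied pairs: 66; unlike-type pairs: 34.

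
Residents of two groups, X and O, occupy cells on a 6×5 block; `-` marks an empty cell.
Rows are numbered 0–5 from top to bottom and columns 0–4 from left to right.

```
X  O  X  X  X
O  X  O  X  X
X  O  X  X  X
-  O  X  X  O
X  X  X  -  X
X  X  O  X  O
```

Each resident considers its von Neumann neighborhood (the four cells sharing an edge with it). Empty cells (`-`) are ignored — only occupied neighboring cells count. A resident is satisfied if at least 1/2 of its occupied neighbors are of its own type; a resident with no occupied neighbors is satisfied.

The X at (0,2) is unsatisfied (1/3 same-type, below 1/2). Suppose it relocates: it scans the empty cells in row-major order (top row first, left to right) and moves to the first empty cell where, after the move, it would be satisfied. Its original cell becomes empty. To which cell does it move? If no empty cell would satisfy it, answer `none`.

Vacating (0,2). Empty cells in order:
  (3,0): 2/3 same-type → satisfied — stop here.

(3,0)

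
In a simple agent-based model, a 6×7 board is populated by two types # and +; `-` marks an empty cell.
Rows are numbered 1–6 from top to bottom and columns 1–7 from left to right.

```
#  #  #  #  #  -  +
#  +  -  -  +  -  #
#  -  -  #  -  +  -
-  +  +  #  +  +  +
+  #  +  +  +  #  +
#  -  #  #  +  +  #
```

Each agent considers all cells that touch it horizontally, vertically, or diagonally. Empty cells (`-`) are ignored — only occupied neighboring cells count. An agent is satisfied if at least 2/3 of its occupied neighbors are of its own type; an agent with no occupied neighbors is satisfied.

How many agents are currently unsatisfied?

(1,1)# 2/3 ok
(1,2)# 3/4 ok
(1,3)# 2/3 ok
(1,4)# 2/3 ok
(1,5)# 1/2 unhappy
(1,7)+ 0/1 unhappy
(2,1)# 3/4 ok
(2,2)+ 0/5 unhappy
(2,5)+ 1/4 unhappy
(2,7)# 0/2 unhappy
(3,1)# 1/3 unhappy
(3,4)# 1/4 unhappy
(3,6)+ 4/5 ok
(4,2)+ 3/5 unhappy
(4,3)+ 3/6 unhappy
(4,4)# 1/6 unhappy
(4,5)+ 4/7 unhappy
(4,6)+ 5/6 ok
(4,7)+ 3/4 ok
(5,1)+ 1/3 unhappy
(5,2)# 2/6 unhappy
(5,3)+ 3/7 unhappy
(5,4)+ 5/8 unhappy
(5,5)+ 5/8 unhappy
(5,6)# 1/8 unhappy
(5,7)+ 3/5 unhappy
(6,1)# 1/2 unhappy
(6,3)# 2/4 unhappy
(6,4)# 1/5 unhappy
(6,5)+ 3/5 unhappy
(6,6)+ 3/5 unhappy
(6,7)# 1/3 unhappy
Unsatisfied: (1,5), (1,7), (2,2), (2,5), (2,7), (3,1), (3,4), (4,2), (4,3), (4,4), (4,5), (5,1), (5,2), (5,3), (5,4), (5,5), (5,6), (5,7), (6,1), (6,3), (6,4), (6,5), (6,6), (6,7) — 24 in total.

24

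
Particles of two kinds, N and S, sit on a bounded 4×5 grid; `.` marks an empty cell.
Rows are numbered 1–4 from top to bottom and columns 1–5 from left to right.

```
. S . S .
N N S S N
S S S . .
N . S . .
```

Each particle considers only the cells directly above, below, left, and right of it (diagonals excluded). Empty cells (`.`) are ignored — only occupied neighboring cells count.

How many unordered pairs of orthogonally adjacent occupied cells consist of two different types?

Scan each occupied cell's neighbors to the right and below so each pair is counted once.
Row 1: S(1,2)–N(2,2)≠ S(1,4)–S(2,4)=  → 1/2 unlike.
Row 2: N(2,1)–N(2,2)= N(2,1)–S(3,1)≠ N(2,2)–S(2,3)≠ N(2,2)–S(3,2)≠ S(2,3)–S(2,4)= S(2,3)–S(3,3)= S(2,4)–N(2,5)≠  → 4/7 unlike.
Row 3: S(3,1)–S(3,2)= S(3,1)–N(4,1)≠ S(3,2)–S(3,3)= S(3,3)–S(4,3)=  → 1/4 unlike.
Total adjacent occupied pairs: 13; unlike-type pairs: 6.

6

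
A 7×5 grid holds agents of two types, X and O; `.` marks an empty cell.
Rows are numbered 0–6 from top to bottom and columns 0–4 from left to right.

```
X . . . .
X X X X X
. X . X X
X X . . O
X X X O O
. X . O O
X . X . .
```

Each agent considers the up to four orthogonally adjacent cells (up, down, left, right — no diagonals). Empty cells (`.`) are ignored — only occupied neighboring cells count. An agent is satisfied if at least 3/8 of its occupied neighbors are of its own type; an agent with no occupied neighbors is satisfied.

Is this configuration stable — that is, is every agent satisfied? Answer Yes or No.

(0,0)X 1/1 satisfied
(1,0)X 2/2 satisfied
(1,1)X 3/3 satisfied
(1,2)X 2/2 satisfied
(1,3)X 3/3 satisfied
(1,4)X 2/2 satisfied
(2,1)X 2/2 satisfied
(2,3)X 2/2 satisfied
(2,4)X 2/3 satisfied
(3,0)X 2/2 satisfied
(3,1)X 3/3 satisfied
(3,4)O 1/2 satisfied
(4,0)X 2/2 satisfied
(4,1)X 4/4 satisfied
(4,2)X 1/2 satisfied
(4,3)O 2/3 satisfied
(4,4)O 3/3 satisfied
(5,1)X 1/1 satisfied
(5,3)O 2/2 satisfied
(5,4)O 2/2 satisfied
(6,0)X 0/0 satisfied
(6,2)X 0/0 satisfied
All meet the threshold, so the configuration is stable.

Yes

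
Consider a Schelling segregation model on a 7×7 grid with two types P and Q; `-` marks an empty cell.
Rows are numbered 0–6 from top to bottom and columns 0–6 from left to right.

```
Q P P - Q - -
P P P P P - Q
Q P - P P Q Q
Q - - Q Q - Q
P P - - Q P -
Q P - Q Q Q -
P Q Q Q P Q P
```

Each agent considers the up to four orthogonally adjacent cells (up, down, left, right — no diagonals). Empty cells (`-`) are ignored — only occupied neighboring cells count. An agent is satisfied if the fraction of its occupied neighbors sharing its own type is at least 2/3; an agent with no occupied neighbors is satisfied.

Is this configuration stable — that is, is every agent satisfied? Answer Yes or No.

No

Row 0: (0,0)Q 0/2 ✗ · (0,1)P 2/3 ✓ · (0,2)P 2/2 ✓ · (0,4)Q 0/1 ✗
Row 1: (1,0)P 1/3 ✗ · (1,1)P 4/4 ✓ · (1,2)P 3/3 ✓ · (1,3)P 3/3 ✓ · (1,4)P 2/3 ✓ · (1,6)Q 1/1 ✓
Row 2: (2,0)Q 1/3 ✗ · (2,1)P 1/2 ✗ · (2,3)P 2/3 ✓ · (2,4)P 2/4 ✗ · (2,5)Q 1/2 ✗ · (2,6)Q 3/3 ✓
Row 3: (3,0)Q 1/2 ✗ · (3,3)Q 1/2 ✗ · (3,4)Q 2/3 ✓ · (3,6)Q 1/1 ✓
Row 4: (4,0)P 1/3 ✗ · (4,1)P 2/2 ✓ · (4,4)Q 2/3 ✓ · (4,5)P 0/2 ✗
Row 5: (5,0)Q 0/3 ✗ · (5,1)P 1/3 ✗ · (5,3)Q 2/2 ✓ · (5,4)Q 3/4 ✓ · (5,5)Q 2/3 ✓
Row 6: (6,0)P 0/2 ✗ · (6,1)Q 1/3 ✗ · (6,2)Q 2/2 ✓ · (6,3)Q 2/3 ✓ · (6,4)P 0/3 ✗ · (6,5)Q 1/3 ✗ · (6,6)P 0/1 ✗
For instance (0,0) has only 0/2 same-type neighbors, below 2/3.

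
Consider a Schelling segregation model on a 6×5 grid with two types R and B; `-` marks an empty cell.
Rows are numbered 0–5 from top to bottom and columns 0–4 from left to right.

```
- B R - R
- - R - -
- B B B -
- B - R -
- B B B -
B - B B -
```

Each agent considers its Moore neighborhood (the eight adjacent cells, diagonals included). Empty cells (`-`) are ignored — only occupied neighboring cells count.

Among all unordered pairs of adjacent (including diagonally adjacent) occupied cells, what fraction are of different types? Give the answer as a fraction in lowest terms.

Scan each occupied cell's neighbors to the right and below (and the two forward diagonals) so each pair is counted once.
From row 0: 2 unlike of 3 pairs (running 2/3).
From row 1: 3 unlike of 3 pairs (running 5/6).
From row 2: 2 unlike of 6 pairs (running 7/12).
From row 3: 2 unlike of 4 pairs (running 9/16).
From row 4: 0 unlike of 8 pairs (running 9/24).
From row 5: 0 unlike of 1 pairs (running 9/25).
Total adjacent occupied pairs: 25; unlike-type pairs: 9.
9/25 is already in lowest terms.

9/25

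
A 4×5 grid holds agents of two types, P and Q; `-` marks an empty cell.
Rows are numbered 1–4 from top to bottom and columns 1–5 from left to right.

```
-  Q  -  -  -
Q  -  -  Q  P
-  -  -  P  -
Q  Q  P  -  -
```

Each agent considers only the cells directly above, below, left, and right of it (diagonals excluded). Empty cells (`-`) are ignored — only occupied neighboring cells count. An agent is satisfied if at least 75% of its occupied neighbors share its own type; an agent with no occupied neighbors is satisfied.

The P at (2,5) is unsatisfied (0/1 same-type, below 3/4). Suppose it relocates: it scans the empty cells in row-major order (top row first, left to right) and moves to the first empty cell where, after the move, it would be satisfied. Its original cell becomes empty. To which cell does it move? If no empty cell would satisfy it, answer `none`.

(1,5)

Vacating (2,5). Empty cells in order:
  (1,1): 0/2 same-type → still unsatisfied.
  (1,3): 0/1 same-type → still unsatisfied.
  (1,4): 0/1 same-type → still unsatisfied.
  (1,5): 0/0 same-type → satisfied — stop here.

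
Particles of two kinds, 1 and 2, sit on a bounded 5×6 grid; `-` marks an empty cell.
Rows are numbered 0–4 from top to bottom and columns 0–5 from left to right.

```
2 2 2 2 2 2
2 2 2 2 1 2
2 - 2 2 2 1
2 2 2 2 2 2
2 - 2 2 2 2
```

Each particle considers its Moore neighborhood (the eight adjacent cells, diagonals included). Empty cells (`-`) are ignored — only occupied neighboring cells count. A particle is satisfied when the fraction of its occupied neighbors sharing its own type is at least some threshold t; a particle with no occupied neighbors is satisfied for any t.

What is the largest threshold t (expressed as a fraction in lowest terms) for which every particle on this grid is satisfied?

(0,0)2 3/3
(0,1)2 5/5
(0,2)2 5/5
(0,3)2 4/5
(0,4)2 4/5
(0,5)2 2/3
(1,0)2 4/4
(1,1)2 7/7
(1,2)2 7/7
(1,3)2 7/8
(1,4)1 1/8
(1,5)2 3/5
(2,0)2 4/4
(2,2)2 7/7
(2,3)2 7/8
(2,4)2 6/8
(2,5)1 1/5
(3,0)2 3/3
(3,1)2 6/6
(3,2)2 6/6
(3,3)2 8/8
(3,4)2 7/8
(3,5)2 4/5
(4,0)2 2/2
(4,2)2 4/4
(4,3)2 5/5
(4,4)2 5/5
(4,5)2 3/3
The smallest same-type fraction is 1/8 at (1,4), which reduces to 1/8. Any threshold above that leaves this particle unsatisfied.

1/8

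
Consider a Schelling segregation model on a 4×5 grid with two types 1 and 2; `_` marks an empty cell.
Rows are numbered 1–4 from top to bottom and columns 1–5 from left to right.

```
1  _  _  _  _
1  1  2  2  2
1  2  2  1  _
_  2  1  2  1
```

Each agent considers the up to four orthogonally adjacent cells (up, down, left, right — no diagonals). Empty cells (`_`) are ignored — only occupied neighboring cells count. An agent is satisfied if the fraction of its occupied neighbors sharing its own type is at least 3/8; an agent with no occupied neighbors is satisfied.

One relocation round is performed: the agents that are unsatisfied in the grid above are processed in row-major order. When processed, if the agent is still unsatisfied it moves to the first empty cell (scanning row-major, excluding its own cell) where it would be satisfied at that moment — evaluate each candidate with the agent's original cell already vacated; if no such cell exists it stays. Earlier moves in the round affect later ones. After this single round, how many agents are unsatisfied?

1

Initially unsatisfied (in order): (2,2), (3,4), (4,3), (4,4), (4,5).
  (2,2) → (1,2).
  (3,4) → (1,3).
  (4,3) → (1,4).
  (4,4) → (1,5).
  (4,5): now satisfied by earlier moves; stays.
Resulting grid:
1 1 1 1 2
1 _ 2 2 2
1 2 2 _ _
_ 2 _ _ 1
Unsatisfied now: (1,4).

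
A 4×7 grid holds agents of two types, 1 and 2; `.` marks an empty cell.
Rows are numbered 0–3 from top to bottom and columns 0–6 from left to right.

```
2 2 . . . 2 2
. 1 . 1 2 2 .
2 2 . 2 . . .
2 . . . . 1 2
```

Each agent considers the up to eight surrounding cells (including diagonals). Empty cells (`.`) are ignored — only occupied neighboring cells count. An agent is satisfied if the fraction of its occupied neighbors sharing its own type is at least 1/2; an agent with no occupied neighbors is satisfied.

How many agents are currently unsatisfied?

(0,0)2 1/2 ✓
(0,1)2 1/2 ✓
(0,5)2 3/3 ✓
(0,6)2 2/2 ✓
(1,1)1 0/4 ✗
(1,3)1 0/2 ✗
(1,4)2 3/4 ✓
(1,5)2 3/3 ✓
(2,0)2 2/3 ✓
(2,1)2 2/3 ✓
(2,3)2 1/2 ✓
(3,0)2 2/2 ✓
(3,5)1 0/1 ✗
(3,6)2 0/1 ✗
Unsatisfied: (1,1), (1,3), (3,5), (3,6) — 4 in total.

4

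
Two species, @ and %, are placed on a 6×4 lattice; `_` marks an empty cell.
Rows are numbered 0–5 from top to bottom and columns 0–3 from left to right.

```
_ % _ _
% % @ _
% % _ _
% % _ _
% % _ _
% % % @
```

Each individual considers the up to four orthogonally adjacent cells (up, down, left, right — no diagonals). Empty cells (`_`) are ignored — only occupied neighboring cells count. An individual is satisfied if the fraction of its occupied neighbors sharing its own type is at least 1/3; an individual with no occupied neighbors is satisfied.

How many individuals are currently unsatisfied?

(0,1)% 1/1 ✓
(1,0)% 2/2 ✓
(1,1)% 3/4 ✓
(1,2)@ 0/1 ✗
(2,0)% 3/3 ✓
(2,1)% 3/3 ✓
(3,0)% 3/3 ✓
(3,1)% 3/3 ✓
(4,0)% 3/3 ✓
(4,1)% 3/3 ✓
(5,0)% 2/2 ✓
(5,1)% 3/3 ✓
(5,2)% 1/2 ✓
(5,3)@ 0/1 ✗
Unsatisfied: (1,2), (5,3) — 2 in total.

2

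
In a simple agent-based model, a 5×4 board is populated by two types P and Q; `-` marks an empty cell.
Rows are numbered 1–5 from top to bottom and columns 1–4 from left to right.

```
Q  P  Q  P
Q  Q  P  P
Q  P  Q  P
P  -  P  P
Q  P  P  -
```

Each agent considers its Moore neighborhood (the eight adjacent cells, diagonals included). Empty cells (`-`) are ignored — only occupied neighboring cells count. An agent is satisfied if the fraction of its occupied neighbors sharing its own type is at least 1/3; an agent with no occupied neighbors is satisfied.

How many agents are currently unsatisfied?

Row 1: (1,1)Q 2/3 satisfied · (1,2)P 1/5 not · (1,3)Q 1/5 not · (1,4)P 2/3 satisfied
Row 2: (2,1)Q 3/5 satisfied · (2,2)Q 5/8 satisfied · (2,3)P 5/8 satisfied · (2,4)P 3/5 satisfied
Row 3: (3,1)Q 2/4 satisfied · (3,2)P 3/7 satisfied · (3,3)Q 1/7 not · (3,4)P 4/5 satisfied
Row 4: (4,1)P 2/4 satisfied · (4,3)P 5/6 satisfied · (4,4)P 3/4 satisfied
Row 5: (5,1)Q 0/2 not · (5,2)P 3/4 satisfied · (5,3)P 3/3 satisfied
Unsatisfied: (1,2), (1,3), (3,3), (5,1) — 4 in total.

4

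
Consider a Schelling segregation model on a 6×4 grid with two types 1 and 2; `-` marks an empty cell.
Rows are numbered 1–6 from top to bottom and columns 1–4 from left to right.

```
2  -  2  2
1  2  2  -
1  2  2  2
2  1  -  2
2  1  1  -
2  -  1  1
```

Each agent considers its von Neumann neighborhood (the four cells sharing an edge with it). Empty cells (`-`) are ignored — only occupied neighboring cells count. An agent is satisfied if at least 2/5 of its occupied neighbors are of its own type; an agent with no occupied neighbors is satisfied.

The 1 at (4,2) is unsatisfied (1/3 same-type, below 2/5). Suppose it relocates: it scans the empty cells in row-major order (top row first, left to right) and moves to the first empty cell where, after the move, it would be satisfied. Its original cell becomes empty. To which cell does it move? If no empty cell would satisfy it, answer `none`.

Vacating (4,2). Empty cells in order:
  (1,2): 0/3 same-type → still unsatisfied.
  (2,4): 0/3 same-type → still unsatisfied.
  (4,3): 1/3 same-type → still unsatisfied.
  (5,4): 2/3 same-type → satisfied — stop here.

(5,4)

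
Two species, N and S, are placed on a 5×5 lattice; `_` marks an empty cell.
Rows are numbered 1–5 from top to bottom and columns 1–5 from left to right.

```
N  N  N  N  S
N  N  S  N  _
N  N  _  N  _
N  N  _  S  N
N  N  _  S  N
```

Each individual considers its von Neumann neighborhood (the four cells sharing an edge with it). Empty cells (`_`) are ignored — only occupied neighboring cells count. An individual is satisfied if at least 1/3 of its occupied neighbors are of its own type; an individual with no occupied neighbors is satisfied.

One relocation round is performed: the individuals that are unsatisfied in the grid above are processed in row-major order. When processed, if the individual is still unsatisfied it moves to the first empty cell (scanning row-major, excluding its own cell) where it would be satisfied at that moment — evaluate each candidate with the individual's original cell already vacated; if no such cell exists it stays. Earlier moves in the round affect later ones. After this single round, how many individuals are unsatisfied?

Initially unsatisfied (in order): (1,5), (2,3).
  (1,5) → (3,3).
  (2,3) → (4,3).
Resulting grid:
N N N N _
N N _ N _
N N S N _
N N S S N
N N _ S N
All satisfied now.

0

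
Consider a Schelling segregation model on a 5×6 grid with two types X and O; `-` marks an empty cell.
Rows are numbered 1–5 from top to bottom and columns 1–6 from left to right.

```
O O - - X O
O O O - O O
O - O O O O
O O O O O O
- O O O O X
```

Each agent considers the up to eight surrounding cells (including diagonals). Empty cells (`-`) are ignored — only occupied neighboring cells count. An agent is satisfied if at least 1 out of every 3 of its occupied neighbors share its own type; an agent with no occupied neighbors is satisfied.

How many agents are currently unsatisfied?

2

(1,1)O 3/3 satisfied
(1,2)O 4/4 satisfied
(1,5)X 0/3 not
(1,6)O 2/3 satisfied
(2,1)O 4/4 satisfied
(2,2)O 6/6 satisfied
(2,3)O 4/4 satisfied
(2,5)O 5/6 satisfied
(2,6)O 4/5 satisfied
(3,1)O 4/4 satisfied
(3,3)O 6/6 satisfied
(3,4)O 7/7 satisfied
(3,5)O 7/7 satisfied
(3,6)O 5/5 satisfied
(4,1)O 3/3 satisfied
(4,2)O 6/6 satisfied
(4,3)O 7/7 satisfied
(4,4)O 8/8 satisfied
(4,5)O 7/8 satisfied
(4,6)O 4/5 satisfied
(5,2)O 4/4 satisfied
(5,3)O 5/5 satisfied
(5,4)O 5/5 satisfied
(5,5)O 4/5 satisfied
(5,6)X 0/3 not
Unsatisfied: (1,5), (5,6) — 2 in total.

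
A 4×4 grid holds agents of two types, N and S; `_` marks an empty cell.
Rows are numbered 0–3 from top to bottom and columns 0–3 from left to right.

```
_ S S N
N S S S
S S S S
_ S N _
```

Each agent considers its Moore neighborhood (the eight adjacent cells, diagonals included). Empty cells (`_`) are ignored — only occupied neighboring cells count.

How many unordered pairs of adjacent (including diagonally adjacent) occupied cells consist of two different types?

11

Scan each occupied cell's neighbors to the right and below (and the two forward diagonals) so each pair is counted once.
From row 0: 4 unlike of 10 pairs (running 4/10).
From row 1: 3 unlike of 13 pairs (running 7/23).
From row 2: 3 unlike of 9 pairs (running 10/32).
From row 3: 1 unlike of 1 pairs (running 11/33).
Total adjacent occupied pairs: 33; unlike-type pairs: 11.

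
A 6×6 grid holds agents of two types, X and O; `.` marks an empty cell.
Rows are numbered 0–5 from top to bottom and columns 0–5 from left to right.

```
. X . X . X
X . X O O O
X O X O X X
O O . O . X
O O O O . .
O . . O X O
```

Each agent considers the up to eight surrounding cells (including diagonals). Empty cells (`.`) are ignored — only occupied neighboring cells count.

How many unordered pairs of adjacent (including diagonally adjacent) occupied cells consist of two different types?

26

Scan each occupied cell's neighbors to the right and below (and the two forward diagonals) so each pair is counted once.
From row 0: 4 unlike of 7 pairs (running 4/7).
From row 1: 10 unlike of 16 pairs (running 14/23).
From row 2: 9 unlike of 15 pairs (running 23/38).
From row 3: 0 unlike of 8 pairs (running 23/46).
From row 4: 1 unlike of 8 pairs (running 24/54).
From row 5: 2 unlike of 2 pairs (running 26/56).
Total adjacent occupied pairs: 56; unlike-type pairs: 26.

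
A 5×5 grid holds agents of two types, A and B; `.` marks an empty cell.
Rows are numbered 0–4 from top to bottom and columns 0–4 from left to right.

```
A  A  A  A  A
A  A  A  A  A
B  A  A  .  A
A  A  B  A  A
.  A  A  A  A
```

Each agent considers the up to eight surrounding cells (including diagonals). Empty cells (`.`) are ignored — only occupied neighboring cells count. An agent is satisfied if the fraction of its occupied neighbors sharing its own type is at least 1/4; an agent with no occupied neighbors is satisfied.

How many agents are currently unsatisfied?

(0,0)A 3/3 ok
(0,1)A 5/5 ok
(0,2)A 5/5 ok
(0,3)A 5/5 ok
(0,4)A 3/3 ok
(1,0)A 4/5 ok
(1,1)A 7/8 ok
(1,2)A 7/7 ok
(1,3)A 7/7 ok
(1,4)A 4/4 ok
(2,0)B 0/5 unhappy
(2,1)A 6/8 ok
(2,2)A 6/7 ok
(2,4)A 4/4 ok
(3,0)A 3/4 ok
(3,1)A 5/7 ok
(3,2)B 0/7 unhappy
(3,3)A 6/7 ok
(3,4)A 4/4 ok
(4,1)A 3/4 ok
(4,2)A 4/5 ok
(4,3)A 4/5 ok
(4,4)A 3/3 ok
Unsatisfied: (2,0), (3,2) — 2 in total.

2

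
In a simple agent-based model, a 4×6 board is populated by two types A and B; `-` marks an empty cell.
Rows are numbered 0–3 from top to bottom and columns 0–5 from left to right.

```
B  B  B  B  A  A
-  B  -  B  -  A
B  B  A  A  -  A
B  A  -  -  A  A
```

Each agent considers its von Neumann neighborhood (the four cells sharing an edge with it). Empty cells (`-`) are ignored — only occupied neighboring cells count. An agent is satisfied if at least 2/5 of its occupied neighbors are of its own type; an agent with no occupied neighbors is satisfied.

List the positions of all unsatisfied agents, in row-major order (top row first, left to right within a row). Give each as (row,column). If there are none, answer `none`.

(0,0)B 1/1 ok
(0,1)B 3/3 ok
(0,2)B 2/2 ok
(0,3)B 2/3 ok
(0,4)A 1/2 ok
(0,5)A 2/2 ok
(1,1)B 2/2 ok
(1,3)B 1/2 ok
(1,5)A 2/2 ok
(2,0)B 2/2 ok
(2,1)B 2/4 ok
(2,2)A 1/2 ok
(2,3)A 1/2 ok
(2,5)A 2/2 ok
(3,0)B 1/2 ok
(3,1)A 0/2 unhappy
(3,4)A 1/1 ok
(3,5)A 2/2 ok

(3,1)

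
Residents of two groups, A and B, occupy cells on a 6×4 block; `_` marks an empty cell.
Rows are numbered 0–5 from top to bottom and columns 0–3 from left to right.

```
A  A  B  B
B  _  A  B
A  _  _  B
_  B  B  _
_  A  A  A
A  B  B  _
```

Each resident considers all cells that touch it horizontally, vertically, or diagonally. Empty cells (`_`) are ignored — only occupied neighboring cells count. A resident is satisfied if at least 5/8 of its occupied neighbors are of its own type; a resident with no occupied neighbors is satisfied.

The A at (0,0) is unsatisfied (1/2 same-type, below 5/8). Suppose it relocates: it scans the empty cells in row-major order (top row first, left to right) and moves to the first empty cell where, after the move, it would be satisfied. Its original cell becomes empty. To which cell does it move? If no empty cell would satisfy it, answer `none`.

(3,0)

Vacating (0,0). Empty cells in order:
  (1,1): 3/5 same-type → still unsatisfied.
  (2,1): 2/5 same-type → still unsatisfied.
  (2,2): 1/5 same-type → still unsatisfied.
  (3,0): 2/3 same-type → satisfied — stop here.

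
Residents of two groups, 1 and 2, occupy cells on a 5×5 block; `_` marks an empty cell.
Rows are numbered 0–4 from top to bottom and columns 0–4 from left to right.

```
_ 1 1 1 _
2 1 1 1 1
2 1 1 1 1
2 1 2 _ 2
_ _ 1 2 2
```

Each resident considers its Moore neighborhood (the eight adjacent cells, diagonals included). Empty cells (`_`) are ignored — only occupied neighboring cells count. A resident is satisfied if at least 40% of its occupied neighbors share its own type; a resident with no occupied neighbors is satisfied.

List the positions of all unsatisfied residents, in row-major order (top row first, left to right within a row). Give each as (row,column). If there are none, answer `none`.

(1,0), (3,0), (3,2), (4,2)

(0,1)1 3/4 satisfied
(0,2)1 5/5 satisfied
(0,3)1 4/4 satisfied
(1,0)2 1/4 not
(1,1)1 5/7 satisfied
(1,2)1 8/8 satisfied
(1,3)1 7/7 satisfied
(1,4)1 4/4 satisfied
(2,0)2 2/5 satisfied
(2,1)1 4/8 satisfied
(2,2)1 6/7 satisfied
(2,3)1 5/7 satisfied
(2,4)1 3/4 satisfied
(3,0)2 1/3 not
(3,1)1 3/6 satisfied
(3,2)2 1/6 not
(3,4)2 2/4 satisfied
(4,2)1 1/3 not
(4,3)2 3/4 satisfied
(4,4)2 2/2 satisfied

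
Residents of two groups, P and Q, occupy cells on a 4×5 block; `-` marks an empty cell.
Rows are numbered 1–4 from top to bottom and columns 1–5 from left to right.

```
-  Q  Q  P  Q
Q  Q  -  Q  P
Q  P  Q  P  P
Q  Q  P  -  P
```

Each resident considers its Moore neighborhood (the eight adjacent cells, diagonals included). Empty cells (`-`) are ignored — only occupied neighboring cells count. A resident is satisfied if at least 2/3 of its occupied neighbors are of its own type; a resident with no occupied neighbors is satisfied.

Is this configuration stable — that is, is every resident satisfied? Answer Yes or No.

Row 1: (1,2)Q 3/3 ok · (1,3)Q 3/4 ok · (1,4)P 1/4 unhappy · (1,5)Q 1/3 unhappy
Row 2: (2,1)Q 3/4 ok · (2,2)Q 5/6 ok · (2,4)Q 3/7 unhappy · (2,5)P 3/5 unhappy
Row 3: (3,1)Q 4/5 ok · (3,2)P 1/7 unhappy · (3,3)Q 3/6 unhappy · (3,4)P 4/6 ok · (3,5)P 3/4 ok
Row 4: (4,1)Q 2/3 ok · (4,2)Q 3/5 unhappy · (4,3)P 2/4 unhappy · (4,5)P 2/2 ok
For instance (1,4) has only 1/4 same-type neighbors, below 2/3.

No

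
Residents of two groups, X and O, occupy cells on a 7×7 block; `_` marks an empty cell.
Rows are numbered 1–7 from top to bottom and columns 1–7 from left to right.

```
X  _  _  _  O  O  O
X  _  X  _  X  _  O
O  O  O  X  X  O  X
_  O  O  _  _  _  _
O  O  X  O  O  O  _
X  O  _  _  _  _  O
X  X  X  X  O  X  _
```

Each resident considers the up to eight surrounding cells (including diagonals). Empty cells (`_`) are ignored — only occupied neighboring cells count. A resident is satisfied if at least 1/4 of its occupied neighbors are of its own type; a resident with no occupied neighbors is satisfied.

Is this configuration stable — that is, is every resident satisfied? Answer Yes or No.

Row 1: (1,1)X 1/1 satisfied · (1,5)O 1/2 satisfied · (1,6)O 3/4 satisfied · (1,7)O 2/2 satisfied
Row 2: (2,1)X 1/3 satisfied · (2,3)X 1/3 satisfied · (2,5)X 2/5 satisfied · (2,7)O 3/4 satisfied
Row 3: (3,1)O 2/3 satisfied · (3,2)O 4/6 satisfied · (3,3)O 3/5 satisfied · (3,4)X 3/5 satisfied · (3,5)X 2/3 satisfied · (3,6)O 1/4 satisfied · (3,7)X 0/2 not
Row 4: (4,2)O 6/7 satisfied · (4,3)O 5/7 satisfied
Row 5: (5,1)O 3/4 satisfied · (5,2)O 4/6 satisfied · (5,3)X 0/5 not · (5,4)O 2/3 satisfied · (5,5)O 2/2 satisfied · (5,6)O 2/2 satisfied
Row 6: (6,1)X 2/5 satisfied · (6,2)O 2/7 satisfied · (6,7)O 1/2 satisfied
Row 7: (7,1)X 2/3 satisfied · (7,2)X 3/4 satisfied · (7,3)X 2/3 satisfied · (7,4)X 1/2 satisfied · (7,5)O 0/2 not · (7,6)X 0/2 not
For instance (3,7) has only 0/2 same-type neighbors, below 1/4.

No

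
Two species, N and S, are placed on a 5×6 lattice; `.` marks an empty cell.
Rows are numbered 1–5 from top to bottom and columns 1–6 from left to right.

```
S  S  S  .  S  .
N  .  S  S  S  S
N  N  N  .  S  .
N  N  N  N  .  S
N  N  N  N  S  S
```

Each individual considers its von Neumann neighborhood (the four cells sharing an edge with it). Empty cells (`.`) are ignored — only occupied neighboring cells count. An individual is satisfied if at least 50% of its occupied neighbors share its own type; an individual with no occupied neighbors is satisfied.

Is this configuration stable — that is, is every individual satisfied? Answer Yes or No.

(1,1)S 1/2 satisfied
(1,2)S 2/2 satisfied
(1,3)S 2/2 satisfied
(1,5)S 1/1 satisfied
(2,1)N 1/2 satisfied
(2,3)S 2/3 satisfied
(2,4)S 2/2 satisfied
(2,5)S 4/4 satisfied
(2,6)S 1/1 satisfied
(3,1)N 3/3 satisfied
(3,2)N 3/3 satisfied
(3,3)N 2/3 satisfied
(3,5)S 1/1 satisfied
(4,1)N 3/3 satisfied
(4,2)N 4/4 satisfied
(4,3)N 4/4 satisfied
(4,4)N 2/2 satisfied
(4,6)S 1/1 satisfied
(5,1)N 2/2 satisfied
(5,2)N 3/3 satisfied
(5,3)N 3/3 satisfied
(5,4)N 2/3 satisfied
(5,5)S 1/2 satisfied
(5,6)S 2/2 satisfied
All meet the threshold, so the configuration is stable.

Yes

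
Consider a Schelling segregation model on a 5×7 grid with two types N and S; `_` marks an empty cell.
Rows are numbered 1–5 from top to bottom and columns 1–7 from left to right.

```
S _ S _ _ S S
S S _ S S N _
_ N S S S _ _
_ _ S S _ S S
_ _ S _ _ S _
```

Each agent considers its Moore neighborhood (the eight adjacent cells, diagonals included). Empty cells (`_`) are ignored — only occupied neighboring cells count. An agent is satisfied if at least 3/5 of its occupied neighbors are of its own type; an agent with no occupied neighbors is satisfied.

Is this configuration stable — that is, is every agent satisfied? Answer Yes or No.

(1,1)S 2/2 ✓
(1,3)S 2/2 ✓
(1,6)S 2/3 ✓
(1,7)S 1/2 ✗
(2,1)S 2/3 ✓
(2,2)S 4/5 ✓
(2,4)S 5/5 ✓
(2,5)S 4/5 ✓
(2,6)N 0/4 ✗
(3,2)N 0/4 ✗
(3,3)S 5/6 ✓
(3,4)S 6/6 ✓
(3,5)S 5/6 ✓
(4,3)S 4/5 ✓
(4,4)S 5/5 ✓
(4,6)S 3/3 ✓
(4,7)S 2/2 ✓
(5,3)S 2/2 ✓
(5,6)S 2/2 ✓
For instance (1,7) has only 1/2 same-type neighbors, below 3/5.

No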